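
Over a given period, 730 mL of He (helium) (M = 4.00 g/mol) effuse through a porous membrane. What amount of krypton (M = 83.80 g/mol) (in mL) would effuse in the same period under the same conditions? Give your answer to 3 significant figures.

159 mL

From Graham's law, rate_Kr/rate_He = √(M_He/M_Kr) = √(4.00/83.80) = √0.04773 = 0.2185.
So the volume for Kr is 730 × 0.2185 = 159 mL.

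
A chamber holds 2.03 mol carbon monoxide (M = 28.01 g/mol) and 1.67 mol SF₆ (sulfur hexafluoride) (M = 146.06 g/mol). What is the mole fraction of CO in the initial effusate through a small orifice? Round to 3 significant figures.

The effusion rate of species i is ∝ p_i/√M_i ∝ n_i/√M_i.
So x_CO in the escaping gas = (n_CO/√M_CO) / Σ(n_i/√M_i)
= (2.03/√28.01) / (2.03/√28.01 + 1.67/√146.06) = 0.3836/(0.3836 + 0.1382) = 0.735.

0.735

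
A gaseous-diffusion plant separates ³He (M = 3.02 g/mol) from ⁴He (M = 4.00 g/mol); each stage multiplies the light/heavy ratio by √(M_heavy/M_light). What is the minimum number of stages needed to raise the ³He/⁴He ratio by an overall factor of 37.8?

With α = √(4.00/3.02) per stage, ln α = ½ ln(1.32450) = 0.1405.
Need α^N ≥ 37.8 ⇒ N ≥ ln(37.8) / ln α = 3.632 / 0.1405 = 25.85.
Rounding up, N = 26 stages.

26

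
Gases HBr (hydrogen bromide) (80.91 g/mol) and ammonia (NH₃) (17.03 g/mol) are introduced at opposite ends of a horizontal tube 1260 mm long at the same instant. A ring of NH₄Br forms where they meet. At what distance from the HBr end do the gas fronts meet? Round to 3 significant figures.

396 mm

Graham's law gives d_HBr/d_NH₃ = rate_HBr/rate_NH₃ = √(M_NH₃/M_HBr) = √(17.03/80.91) = 0.4588.
With d_HBr + d_NH₃ = 1260 mm, d_NH₃ = 1260/(1 + 0.4588) = 863.7 mm.
d_HBr = 1260 − 863.7 = 396 mm.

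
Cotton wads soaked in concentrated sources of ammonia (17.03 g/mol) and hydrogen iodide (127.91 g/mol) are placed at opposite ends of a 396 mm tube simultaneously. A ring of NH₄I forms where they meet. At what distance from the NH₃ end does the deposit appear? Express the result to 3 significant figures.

In equal time, each gas travels a distance ∝ its rate ∝ 1/√M, so d_NH₃/d_HI = √(M_HI/M_NH₃) = √(127.91/17.03) = 2.741.
With d_NH₃ + d_HI = 396 mm, d_HI = 396/(1 + 2.741) = 105.9 mm.
d_NH₃ = 396 − 105.9 = 290 mm.

290 mm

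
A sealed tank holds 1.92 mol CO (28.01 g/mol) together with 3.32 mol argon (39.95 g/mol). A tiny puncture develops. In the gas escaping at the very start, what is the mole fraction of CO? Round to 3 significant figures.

0.409

The effusion rate of species i is ∝ p_i/√M_i ∝ n_i/√M_i.
So x_CO in the escaping gas = (n_CO/√M_CO) / Σ(n_i/√M_i)
= (1.92/√28.01) / (1.92/√28.01 + 3.32/√39.95) = 0.3628/(0.3628 + 0.5253) = 0.409.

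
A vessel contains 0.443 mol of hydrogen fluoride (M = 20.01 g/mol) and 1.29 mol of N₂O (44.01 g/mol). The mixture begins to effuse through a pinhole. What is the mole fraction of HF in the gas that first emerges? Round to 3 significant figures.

0.337

Rate_i ∝ x_i/√M_i (Graham's law weighted by mole fraction), so the effusate composition follows n_i/√M_i.
So x_HF in the escaping gas = (n_HF/√M_HF) / Σ(n_i/√M_i)
= (0.443/√20.01) / (0.443/√20.01 + 1.29/√44.01) = 0.09903/(0.09903 + 0.1945) = 0.337.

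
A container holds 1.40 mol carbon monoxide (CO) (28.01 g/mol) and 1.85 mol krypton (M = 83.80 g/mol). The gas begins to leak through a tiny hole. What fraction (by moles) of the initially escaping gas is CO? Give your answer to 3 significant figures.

0.567

Each component's effusion rate ∝ (its partial pressure)·(1/√M) ∝ n_i/√M_i.
Mole fraction of CO in the effusate = (n_CO/√M_CO) / (n_CO/√M_CO + n_Kr/√M_Kr)
= (1.40/√28.01) / (1.40/√28.01 + 1.85/√83.80) = 0.2645/(0.2645 + 0.2021) = 0.567.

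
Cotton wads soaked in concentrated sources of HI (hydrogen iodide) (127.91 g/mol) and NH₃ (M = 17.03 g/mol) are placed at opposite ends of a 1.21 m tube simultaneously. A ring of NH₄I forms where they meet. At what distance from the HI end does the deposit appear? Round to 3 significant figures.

0.323 m

In equal time, each gas travels a distance ∝ its rate ∝ 1/√M, so d_HI/d_NH₃ = √(M_NH₃/M_HI) = √(17.03/127.91) = 0.3649.
With d_HI + d_NH₃ = 1.21 m, d_NH₃ = 1.21/(1 + 0.3649) = 0.8865 m.
d_HI = 1.21 − 0.8865 = 0.323 m.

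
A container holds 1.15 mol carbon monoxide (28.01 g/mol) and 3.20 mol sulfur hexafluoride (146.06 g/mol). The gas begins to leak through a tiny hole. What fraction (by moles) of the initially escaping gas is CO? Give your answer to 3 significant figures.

0.451

Rate_i ∝ x_i/√M_i (Graham's law weighted by mole fraction), so the effusate composition follows n_i/√M_i.
Mole fraction of CO in the effusate = (n_CO/√M_CO) / (n_CO/√M_CO + n_SF₆/√M_SF₆)
= (1.15/√28.01) / (1.15/√28.01 + 3.20/√146.06) = 0.2173/(0.2173 + 0.2648) = 0.451.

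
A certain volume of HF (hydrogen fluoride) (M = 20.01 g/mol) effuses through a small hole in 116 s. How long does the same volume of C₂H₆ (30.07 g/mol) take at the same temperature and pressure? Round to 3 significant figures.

Since effusion rate ∝ 1/√M, t_C₂H₆/t_HF = √(M_C₂H₆/M_HF) = √(30.07/20.01) = √1.503 = 1.226.
So the time for C₂H₆ is 116 × 1.226 = 142 s.

142 s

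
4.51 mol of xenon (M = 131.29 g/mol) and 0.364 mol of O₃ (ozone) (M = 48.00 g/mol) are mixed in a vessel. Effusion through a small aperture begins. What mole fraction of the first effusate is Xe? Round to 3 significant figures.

0.882

Effusion rate of each component ∝ n_i/√M_i (partial pressure × 1/√M).
Mole fraction of Xe in the effusate = (n_Xe/√M_Xe) / (n_Xe/√M_Xe + n_O₃/√M_O₃)
= (4.51/√131.29) / (4.51/√131.29 + 0.364/√48.00) = 0.3936/(0.3936 + 0.05254) = 0.882.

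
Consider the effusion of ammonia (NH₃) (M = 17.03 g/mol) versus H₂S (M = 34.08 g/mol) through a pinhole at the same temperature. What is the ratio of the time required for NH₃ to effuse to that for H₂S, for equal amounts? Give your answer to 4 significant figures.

0.7069

Using Graham's law: t_NH₃/t_H₂S = √(M_NH₃/M_H₂S) = √(17.03/34.08) = √0.4997 = 0.7069.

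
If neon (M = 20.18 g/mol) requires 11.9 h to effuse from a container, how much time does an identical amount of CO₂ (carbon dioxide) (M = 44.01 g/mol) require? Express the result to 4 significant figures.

17.57 h

Graham's law gives t_CO₂/t_Ne = √(M_CO₂/M_Ne) = √(44.01/20.18) = √2.181 = 1.477.
So the time for CO₂ is 11.9 × 1.477 = 17.57 h.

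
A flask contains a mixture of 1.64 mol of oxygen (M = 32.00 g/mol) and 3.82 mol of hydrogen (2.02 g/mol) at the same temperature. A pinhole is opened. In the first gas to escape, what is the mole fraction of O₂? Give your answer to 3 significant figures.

The effusion rate of species i is ∝ p_i/√M_i ∝ n_i/√M_i.
Mole fraction of O₂ in the effusate = (n_O₂/√M_O₂) / (n_O₂/√M_O₂ + n_H₂/√M_H₂)
= (1.64/√32.00) / (1.64/√32.00 + 3.82/√2.02) = 0.2899/(0.2899 + 2.688) = 0.0974.

0.0974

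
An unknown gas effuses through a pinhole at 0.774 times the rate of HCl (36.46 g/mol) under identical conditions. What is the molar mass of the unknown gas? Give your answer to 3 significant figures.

Graham's law gives rate_X/rate_HCl = √(M_HCl/M_X).
0.774 = √(36.46/M_X)
M_X = 36.46 / 0.774² = 36.46 / 0.5991 = 60.9 g/mol

60.9 g/mol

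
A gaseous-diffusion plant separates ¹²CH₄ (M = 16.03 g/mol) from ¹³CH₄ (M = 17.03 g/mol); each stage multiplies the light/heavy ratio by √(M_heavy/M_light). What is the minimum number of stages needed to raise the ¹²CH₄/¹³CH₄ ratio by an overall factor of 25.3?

Single-stage factor α = √(17.03/16.03), so ln α = ½ ln(1.06238) = 0.03026.
Need α^N ≥ 25.3 ⇒ N ≥ ln(25.3) / ln α = 3.231 / 0.03026 = 106.78.
Minimum whole number of stages: N = 107.

107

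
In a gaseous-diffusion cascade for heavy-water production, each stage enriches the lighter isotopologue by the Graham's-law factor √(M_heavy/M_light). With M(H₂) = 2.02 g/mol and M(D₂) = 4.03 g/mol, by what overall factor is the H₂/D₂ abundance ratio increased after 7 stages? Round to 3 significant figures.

After 7 stages the ratio has grown by (√(4.03/2.02))^7 = (4.03/2.02)^(7/2).
= 1.99505^(7/2) = 11.2.

11.2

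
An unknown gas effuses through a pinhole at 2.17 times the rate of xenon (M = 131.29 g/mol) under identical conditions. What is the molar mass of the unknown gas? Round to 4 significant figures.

By Graham's law, rate_X/rate_Xe = √(M_Xe/M_X).
2.17 = √(131.29/M_X)
M_X = 131.29 / 2.17² = 131.29 / 4.709 = 27.88 g/mol

27.88 g/mol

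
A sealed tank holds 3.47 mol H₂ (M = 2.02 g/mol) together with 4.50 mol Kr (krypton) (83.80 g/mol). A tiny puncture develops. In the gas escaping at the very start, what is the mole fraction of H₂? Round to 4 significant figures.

Effusion rate of each component ∝ n_i/√M_i (partial pressure × 1/√M).
Mole fraction of H₂ in the effusate = (n_H₂/√M_H₂) / (n_H₂/√M_H₂ + n_Kr/√M_Kr)
= (3.47/√2.02) / (3.47/√2.02 + 4.50/√83.80) = 2.441/(2.441 + 0.4916) = 0.8324.

0.8324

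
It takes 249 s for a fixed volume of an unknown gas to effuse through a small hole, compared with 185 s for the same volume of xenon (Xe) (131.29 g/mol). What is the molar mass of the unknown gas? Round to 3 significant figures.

238 g/mol

By Graham's law, t_X/t_Xe = √(M_X/M_Xe).
249/185 = 1.346 = √(M_X/131.29)
M_X = 131.29 × 1.346² = 131.29 × 1.812 = 238 g/mol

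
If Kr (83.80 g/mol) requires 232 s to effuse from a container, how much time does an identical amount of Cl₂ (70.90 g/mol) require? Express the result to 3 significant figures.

213 s

Using Graham's law: t_Cl₂/t_Kr = √(M_Cl₂/M_Kr) = √(70.90/83.80) = √0.8461 = 0.9198.
So the time for Cl₂ is 232 × 0.9198 = 213 s.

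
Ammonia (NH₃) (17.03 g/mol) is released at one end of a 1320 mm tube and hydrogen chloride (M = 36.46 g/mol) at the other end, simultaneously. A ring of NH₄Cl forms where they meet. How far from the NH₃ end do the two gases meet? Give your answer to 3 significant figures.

784 mm

Graham's law gives d_NH₃/d_HCl = rate_NH₃/rate_HCl = √(M_HCl/M_NH₃) = √(36.46/17.03) = 1.463.
With d_NH₃ + d_HCl = 1320 mm, d_HCl = 1320/(1 + 1.463) = 535.9 mm.
d_NH₃ = 1320 − 535.9 = 784 mm.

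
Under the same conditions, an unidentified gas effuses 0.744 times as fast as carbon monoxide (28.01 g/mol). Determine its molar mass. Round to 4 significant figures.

By Graham's law, rate_X/rate_CO = √(M_CO/M_X).
0.744 = √(28.01/M_X)
M_X = 28.01 / 0.744² = 28.01 / 0.5535 = 50.60 g/mol

50.60 g/mol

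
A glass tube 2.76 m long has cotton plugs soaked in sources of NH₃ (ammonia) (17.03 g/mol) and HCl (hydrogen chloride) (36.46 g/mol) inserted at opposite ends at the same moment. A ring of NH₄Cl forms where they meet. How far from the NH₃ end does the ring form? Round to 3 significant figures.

In equal time, each gas travels a distance ∝ its rate ∝ 1/√M, so d_NH₃/d_HCl = √(M_HCl/M_NH₃) = √(36.46/17.03) = 1.463.
With d_NH₃ + d_HCl = 2.76 m, d_HCl = 2.76/(1 + 1.463) = 1.120 m.
d_NH₃ = 2.76 − 1.120 = 1.64 m.

1.64 m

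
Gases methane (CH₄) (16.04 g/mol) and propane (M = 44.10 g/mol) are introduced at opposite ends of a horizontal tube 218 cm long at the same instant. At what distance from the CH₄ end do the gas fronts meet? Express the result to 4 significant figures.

136.0 cm

Graham's law gives d_CH₄/d_C₃H₈ = rate_CH₄/rate_C₃H₈ = √(M_C₃H₈/M_CH₄) = √(44.10/16.04) = 1.658.
With d_CH₄ + d_C₃H₈ = 218 cm, d_C₃H₈ = 218/(1 + 1.658) = 82.01 cm.
d_CH₄ = 218 − 82.01 = 136.0 cm.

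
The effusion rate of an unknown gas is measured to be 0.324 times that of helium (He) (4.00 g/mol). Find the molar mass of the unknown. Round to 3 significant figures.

By Graham's law, rate_X/rate_He = √(M_He/M_X).
0.324 = √(4.00/M_X)
M_X = 4.00 / 0.324² = 4.00 / 0.1050 = 38.1 g/mol

38.1 g/mol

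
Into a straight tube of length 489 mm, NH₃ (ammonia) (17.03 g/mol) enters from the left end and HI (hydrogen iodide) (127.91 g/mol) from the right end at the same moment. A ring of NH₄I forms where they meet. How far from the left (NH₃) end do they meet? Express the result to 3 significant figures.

358 mm

Graham's law gives d_NH₃/d_HI = rate_NH₃/rate_HI = √(M_HI/M_NH₃) = √(127.91/17.03) = 2.741.
With d_NH₃ + d_HI = 489 mm, d_HI = 489/(1 + 2.741) = 130.7 mm.
d_NH₃ = 489 − 130.7 = 358 mm.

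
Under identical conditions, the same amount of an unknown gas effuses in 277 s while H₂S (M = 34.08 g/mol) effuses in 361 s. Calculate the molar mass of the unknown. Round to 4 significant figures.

20.07 g/mol

Using Graham's law: t_X/t_H₂S = √(M_X/M_H₂S).
277/361 = 0.7673 = √(M_X/34.08)
M_X = 34.08 × 0.7673² = 34.08 × 0.5888 = 20.07 g/mol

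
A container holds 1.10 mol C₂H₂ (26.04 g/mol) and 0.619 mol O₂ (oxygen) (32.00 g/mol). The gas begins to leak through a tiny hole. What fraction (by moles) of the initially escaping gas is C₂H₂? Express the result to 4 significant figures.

0.6633

The effusion rate of species i is ∝ p_i/√M_i ∝ n_i/√M_i.
Mole fraction of C₂H₂ in the effusate = (n_C₂H₂/√M_C₂H₂) / (n_C₂H₂/√M_C₂H₂ + n_O₂/√M_O₂)
= (1.10/√26.04) / (1.10/√26.04 + 0.619/√32.00) = 0.2156/(0.2156 + 0.1094) = 0.6633.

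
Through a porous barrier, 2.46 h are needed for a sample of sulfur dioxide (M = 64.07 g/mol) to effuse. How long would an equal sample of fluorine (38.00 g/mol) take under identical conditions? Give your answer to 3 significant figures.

Using Graham's law: t_F₂/t_SO₂ = √(M_F₂/M_SO₂) = √(38.00/64.07) = √0.5931 = 0.7701.
So the time for F₂ is 2.46 × 0.7701 = 1.89 h.

1.89 h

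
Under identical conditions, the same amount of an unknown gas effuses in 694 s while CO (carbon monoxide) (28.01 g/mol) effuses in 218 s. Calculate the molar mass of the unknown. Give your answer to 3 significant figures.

284 g/mol

Using Graham's law: t_X/t_CO = √(M_X/M_CO).
694/218 = 3.183 = √(M_X/28.01)
M_X = 28.01 × 3.183² = 28.01 × 10.13 = 284 g/mol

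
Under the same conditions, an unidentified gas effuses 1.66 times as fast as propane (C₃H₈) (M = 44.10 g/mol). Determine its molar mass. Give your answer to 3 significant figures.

From Graham's law, rate_X/rate_C₃H₈ = √(M_C₃H₈/M_X).
1.66 = √(44.10/M_X)
M_X = 44.10 / 1.66² = 44.10 / 2.756 = 16.0 g/mol

16.0 g/mol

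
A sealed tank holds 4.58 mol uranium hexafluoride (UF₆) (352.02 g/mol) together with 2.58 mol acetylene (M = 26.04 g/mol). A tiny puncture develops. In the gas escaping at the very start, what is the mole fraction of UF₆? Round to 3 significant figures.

Each component's effusion rate ∝ (its partial pressure)·(1/√M) ∝ n_i/√M_i.
So x_UF₆ in the escaping gas = (n_UF₆/√M_UF₆) / Σ(n_i/√M_i)
= (4.58/√352.02) / (4.58/√352.02 + 2.58/√26.04) = 0.2441/(0.2441 + 0.5056) = 0.326.

0.326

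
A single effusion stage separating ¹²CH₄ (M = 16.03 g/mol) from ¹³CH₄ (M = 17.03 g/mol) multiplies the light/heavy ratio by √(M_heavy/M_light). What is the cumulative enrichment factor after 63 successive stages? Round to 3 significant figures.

Overall factor = α^63 with α = √(17.03/16.03), i.e. (17.03/16.03)^(63/2).
= 1.06238^(63/2) = 6.73.

6.73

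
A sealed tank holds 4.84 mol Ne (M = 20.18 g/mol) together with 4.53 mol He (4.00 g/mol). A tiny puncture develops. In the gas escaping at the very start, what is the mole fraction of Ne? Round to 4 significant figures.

Effusion rate of each component ∝ n_i/√M_i (partial pressure × 1/√M).
So x_Ne in the escaping gas = (n_Ne/√M_Ne) / Σ(n_i/√M_i)
= (4.84/√20.18) / (4.84/√20.18 + 4.53/√4.00) = 1.077/(1.077 + 2.265) = 0.3223.

0.3223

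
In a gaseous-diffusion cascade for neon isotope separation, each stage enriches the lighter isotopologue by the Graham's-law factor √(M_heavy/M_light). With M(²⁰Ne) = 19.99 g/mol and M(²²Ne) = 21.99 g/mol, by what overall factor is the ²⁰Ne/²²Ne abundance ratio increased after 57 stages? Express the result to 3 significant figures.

After 57 stages the ratio has grown by (√(21.99/19.99))^57 = (21.99/19.99)^(57/2).
= 1.10005^(57/2) = 15.1.

15.1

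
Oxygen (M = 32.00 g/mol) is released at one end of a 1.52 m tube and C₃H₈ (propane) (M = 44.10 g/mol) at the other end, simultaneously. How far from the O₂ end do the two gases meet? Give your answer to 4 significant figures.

Graham's law gives d_O₂/d_C₃H₈ = rate_O₂/rate_C₃H₈ = √(M_C₃H₈/M_O₂) = √(44.10/32.00) = 1.174.
With d_O₂ + d_C₃H₈ = 1.52 m, d_C₃H₈ = 1.52/(1 + 1.174) = 0.6992 m.
d_O₂ = 1.52 − 0.6992 = 0.8208 m.

0.8208 m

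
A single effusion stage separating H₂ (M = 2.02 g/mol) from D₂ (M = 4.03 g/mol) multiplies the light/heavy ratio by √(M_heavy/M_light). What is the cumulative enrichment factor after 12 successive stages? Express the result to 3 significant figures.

63.1

After 12 stages the ratio has grown by (√(4.03/2.02))^12 = (4.03/2.02)^(12/2).
= 1.99505^6 = 63.1.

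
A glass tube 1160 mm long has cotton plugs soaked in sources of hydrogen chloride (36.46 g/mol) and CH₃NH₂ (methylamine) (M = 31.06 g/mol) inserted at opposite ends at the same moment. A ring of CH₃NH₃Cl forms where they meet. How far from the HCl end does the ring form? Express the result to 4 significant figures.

The fronts meet when d_HCl + d_CH₃NH₂ = L with d_HCl/d_CH₃NH₂ = √(M_CH₃NH₂/M_HCl) (Graham's law). Here √(M_CH₃NH₂/M_HCl) = √(31.06/36.46) = 0.9230.
With d_HCl + d_CH₃NH₂ = 1160 mm, d_CH₃NH₂ = 1160/(1 + 0.9230) = 603.2 mm.
d_HCl = 1160 − 603.2 = 556.8 mm.

556.8 mm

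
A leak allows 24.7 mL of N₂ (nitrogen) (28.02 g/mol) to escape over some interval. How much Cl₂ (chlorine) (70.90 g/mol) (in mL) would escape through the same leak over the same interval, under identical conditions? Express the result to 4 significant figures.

Using Graham's law: rate_Cl₂/rate_N₂ = √(M_N₂/M_Cl₂) = √(28.02/70.90) = √0.3952 = 0.6287.
So the volume for Cl₂ is 24.7 × 0.6287 = 15.53 mL.

15.53 mL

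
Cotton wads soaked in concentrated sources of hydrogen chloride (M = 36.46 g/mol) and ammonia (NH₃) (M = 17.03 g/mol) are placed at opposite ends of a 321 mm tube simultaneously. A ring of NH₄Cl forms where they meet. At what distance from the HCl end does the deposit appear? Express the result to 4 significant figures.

The fronts meet when d_HCl + d_NH₃ = L with d_HCl/d_NH₃ = √(M_NH₃/M_HCl) (Graham's law). Here √(M_NH₃/M_HCl) = √(17.03/36.46) = 0.6834.
With d_HCl + d_NH₃ = 321 mm, d_NH₃ = 321/(1 + 0.6834) = 190.7 mm.
d_HCl = 321 − 190.7 = 130.3 mm.

130.3 mm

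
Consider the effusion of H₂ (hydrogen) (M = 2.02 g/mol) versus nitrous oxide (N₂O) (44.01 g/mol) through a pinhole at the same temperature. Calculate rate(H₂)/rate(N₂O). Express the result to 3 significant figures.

Since effusion rate ∝ 1/√M, rate_H₂/rate_N₂O = √(M_N₂O/M_H₂) = √(44.01/2.02) = √21.79 = 4.67.

4.67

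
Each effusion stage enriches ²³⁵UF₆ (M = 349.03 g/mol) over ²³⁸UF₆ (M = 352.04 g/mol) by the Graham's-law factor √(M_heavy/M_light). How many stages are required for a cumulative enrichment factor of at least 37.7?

846

Single-stage factor α = √(352.04/349.03), so ln α = ½ ln(1.00862) = 0.004293.
Need α^N ≥ 37.7 ⇒ N ≥ ln(37.7) / ln α = 3.630 / 0.004293 = 845.39.
Rounding up, N = 846 stages.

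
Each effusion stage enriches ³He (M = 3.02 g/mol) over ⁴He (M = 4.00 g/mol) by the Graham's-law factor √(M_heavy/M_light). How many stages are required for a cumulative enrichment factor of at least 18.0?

Single-stage factor α = √(4.00/3.02), so ln α = ½ ln(1.32450) = 0.1405.
Need α^N ≥ 18.0 ⇒ N ≥ ln(18.0) / ln α = 2.890 / 0.1405 = 20.57.
So at least 21 stages are needed.

21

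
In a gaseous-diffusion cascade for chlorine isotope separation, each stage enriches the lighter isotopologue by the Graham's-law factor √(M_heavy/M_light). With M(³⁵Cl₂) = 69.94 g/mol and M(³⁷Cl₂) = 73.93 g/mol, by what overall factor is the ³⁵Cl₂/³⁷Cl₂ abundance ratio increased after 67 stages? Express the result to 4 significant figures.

After 67 stages the ratio has grown by (√(73.93/69.94))^67 = (73.93/69.94)^(67/2).
= 1.05705^(67/2) = 6.415.

6.415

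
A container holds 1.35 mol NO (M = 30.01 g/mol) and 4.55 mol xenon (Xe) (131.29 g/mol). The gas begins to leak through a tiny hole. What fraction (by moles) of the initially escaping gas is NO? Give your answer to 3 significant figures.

0.383

Rate_i ∝ x_i/√M_i (Graham's law weighted by mole fraction), so the effusate composition follows n_i/√M_i.
So x_NO in the escaping gas = (n_NO/√M_NO) / Σ(n_i/√M_i)
= (1.35/√30.01) / (1.35/√30.01 + 4.55/√131.29) = 0.2464/(0.2464 + 0.3971) = 0.383.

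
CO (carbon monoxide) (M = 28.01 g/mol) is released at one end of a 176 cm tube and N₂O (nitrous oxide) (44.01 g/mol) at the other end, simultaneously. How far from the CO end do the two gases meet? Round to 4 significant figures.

Distances travelled in equal time are proportional to diffusion rates, so d_CO/d_N₂O = √(M_N₂O/M_CO) = √(44.01/28.01) = 1.253.
With d_CO + d_N₂O = 176 cm, d_N₂O = 176/(1 + 1.253) = 78.10 cm.
d_CO = 176 − 78.10 = 97.90 cm.

97.90 cm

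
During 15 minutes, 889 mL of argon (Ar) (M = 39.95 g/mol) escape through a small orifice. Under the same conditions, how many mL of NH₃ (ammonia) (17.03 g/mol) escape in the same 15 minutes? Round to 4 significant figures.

Using Graham's law: rate_NH₃/rate_Ar = √(M_Ar/M_NH₃) = √(39.95/17.03) = √2.346 = 1.532.
So the volume for NH₃ is 889 × 1.532 = 1362 mL.

1362 mL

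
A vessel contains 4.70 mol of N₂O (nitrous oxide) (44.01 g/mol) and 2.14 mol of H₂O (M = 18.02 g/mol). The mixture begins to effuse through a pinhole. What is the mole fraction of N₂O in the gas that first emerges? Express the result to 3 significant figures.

The effusion rate of species i is ∝ p_i/√M_i ∝ n_i/√M_i.
So x_N₂O in the escaping gas = (n_N₂O/√M_N₂O) / Σ(n_i/√M_i)
= (4.70/√44.01) / (4.70/√44.01 + 2.14/√18.02) = 0.7085/(0.7085 + 0.5041) = 0.584.

0.584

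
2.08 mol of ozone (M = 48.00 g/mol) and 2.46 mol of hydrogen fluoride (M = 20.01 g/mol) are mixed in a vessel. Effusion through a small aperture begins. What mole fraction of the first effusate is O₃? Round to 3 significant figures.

0.353

Each component's effusion rate ∝ (its partial pressure)·(1/√M) ∝ n_i/√M_i.
So x_O₃ in the escaping gas = (n_O₃/√M_O₃) / Σ(n_i/√M_i)
= (2.08/√48.00) / (2.08/√48.00 + 2.46/√20.01) = 0.3002/(0.3002 + 0.5499) = 0.353.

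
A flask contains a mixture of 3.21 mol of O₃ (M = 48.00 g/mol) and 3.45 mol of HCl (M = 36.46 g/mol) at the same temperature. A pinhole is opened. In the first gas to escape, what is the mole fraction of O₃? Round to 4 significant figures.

The effusion rate of species i is ∝ p_i/√M_i ∝ n_i/√M_i.
x_O₃(eff) = (n_O₃/√M_O₃) / (n_O₃/√M_O₃ + n_HCl/√M_HCl)
= (3.21/√48.00) / (3.21/√48.00 + 3.45/√36.46) = 0.4633/(0.4633 + 0.5714) = 0.4478.

0.4478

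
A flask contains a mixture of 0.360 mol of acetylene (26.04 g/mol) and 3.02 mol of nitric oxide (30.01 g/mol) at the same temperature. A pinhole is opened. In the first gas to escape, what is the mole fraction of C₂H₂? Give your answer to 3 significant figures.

0.113

Effusion rate of each component ∝ n_i/√M_i (partial pressure × 1/√M).
x_C₂H₂(eff) = (n_C₂H₂/√M_C₂H₂) / (n_C₂H₂/√M_C₂H₂ + n_NO/√M_NO)
= (0.360/√26.04) / (0.360/√26.04 + 3.02/√30.01) = 0.07055/(0.07055 + 0.5513) = 0.113.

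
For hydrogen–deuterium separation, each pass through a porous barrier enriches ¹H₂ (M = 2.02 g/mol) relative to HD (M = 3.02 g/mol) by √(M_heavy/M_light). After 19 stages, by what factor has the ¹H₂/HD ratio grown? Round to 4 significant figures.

Each stage multiplies the ratio by α = √(3.02/2.02), so after 19 stages the overall factor is α^19 = (3.02/2.02)^(19/2).
= 1.49505^(19/2) = 45.63.

45.63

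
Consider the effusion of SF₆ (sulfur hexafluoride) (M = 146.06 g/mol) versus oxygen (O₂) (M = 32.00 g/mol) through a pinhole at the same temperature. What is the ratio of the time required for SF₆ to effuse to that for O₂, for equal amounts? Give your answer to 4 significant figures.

2.136

Using Graham's law: t_SF₆/t_O₂ = √(M_SF₆/M_O₂) = √(146.06/32.00) = √4.564 = 2.136.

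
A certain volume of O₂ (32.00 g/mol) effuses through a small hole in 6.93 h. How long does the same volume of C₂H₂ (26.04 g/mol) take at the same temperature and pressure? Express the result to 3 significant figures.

6.25 h

By Graham's law, t_C₂H₂/t_O₂ = √(M_C₂H₂/M_O₂) = √(26.04/32.00) = √0.8137 = 0.9021.
So the time for C₂H₂ is 6.93 × 0.9021 = 6.25 h.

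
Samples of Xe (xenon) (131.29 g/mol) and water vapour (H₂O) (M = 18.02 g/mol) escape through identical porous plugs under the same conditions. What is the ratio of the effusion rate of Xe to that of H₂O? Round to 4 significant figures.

By Graham's law, rate_Xe/rate_H₂O = √(M_H₂O/M_Xe) = √(18.02/131.29) = √0.1373 = 0.3705.

0.3705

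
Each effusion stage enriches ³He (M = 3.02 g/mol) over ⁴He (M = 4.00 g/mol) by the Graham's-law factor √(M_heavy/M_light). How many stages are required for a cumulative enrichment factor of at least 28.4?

With α = √(4.00/3.02) per stage, ln α = ½ ln(1.32450) = 0.1405.
Need α^N ≥ 28.4 ⇒ N ≥ ln(28.4) / ln α = 3.346 / 0.1405 = 23.81.
So at least 24 stages are needed.

24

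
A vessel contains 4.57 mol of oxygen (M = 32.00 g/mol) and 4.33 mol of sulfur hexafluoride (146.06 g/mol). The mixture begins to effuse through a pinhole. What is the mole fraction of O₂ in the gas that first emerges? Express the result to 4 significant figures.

Effusion rate of each component ∝ n_i/√M_i (partial pressure × 1/√M).
x_O₂(eff) = (n_O₂/√M_O₂) / (n_O₂/√M_O₂ + n_SF₆/√M_SF₆)
= (4.57/√32.00) / (4.57/√32.00 + 4.33/√146.06) = 0.8079/(0.8079 + 0.3583) = 0.6928.

0.6928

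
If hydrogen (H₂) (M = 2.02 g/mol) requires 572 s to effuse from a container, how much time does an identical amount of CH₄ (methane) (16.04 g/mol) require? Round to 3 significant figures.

1610 s

Since effusion rate ∝ 1/√M, t_CH₄/t_H₂ = √(M_CH₄/M_H₂) = √(16.04/2.02) = √7.941 = 2.818.
So the time for CH₄ is 572 × 2.818 = 1610 s.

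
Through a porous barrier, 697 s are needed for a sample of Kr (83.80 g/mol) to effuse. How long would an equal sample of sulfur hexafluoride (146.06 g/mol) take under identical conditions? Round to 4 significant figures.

920.2 s

By Graham's law, t_SF₆/t_Kr = √(M_SF₆/M_Kr) = √(146.06/83.80) = √1.743 = 1.320.
So the time for SF₆ is 697 × 1.320 = 920.2 s.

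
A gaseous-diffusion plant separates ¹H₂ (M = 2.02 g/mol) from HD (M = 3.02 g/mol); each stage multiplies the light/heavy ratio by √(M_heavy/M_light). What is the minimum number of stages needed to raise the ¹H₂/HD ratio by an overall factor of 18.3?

15

Single-stage factor α = √(3.02/2.02), so ln α = ½ ln(1.49505) = 0.2011.
Need α^N ≥ 18.3 ⇒ N ≥ ln(18.3) / ln α = 2.907 / 0.2011 = 14.46.
Rounding up, N = 15 stages.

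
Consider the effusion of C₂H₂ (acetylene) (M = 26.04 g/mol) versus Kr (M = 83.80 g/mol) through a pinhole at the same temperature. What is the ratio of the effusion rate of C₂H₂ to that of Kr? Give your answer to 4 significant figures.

From Graham's law, rate_C₂H₂/rate_Kr = √(M_Kr/M_C₂H₂) = √(83.80/26.04) = √3.218 = 1.794.

1.794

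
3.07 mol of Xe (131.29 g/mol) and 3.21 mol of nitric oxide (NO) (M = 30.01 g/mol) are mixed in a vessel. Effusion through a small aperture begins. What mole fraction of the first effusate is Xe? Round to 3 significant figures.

Each component's effusion rate ∝ (its partial pressure)·(1/√M) ∝ n_i/√M_i.
x_Xe(eff) = (n_Xe/√M_Xe) / (n_Xe/√M_Xe + n_NO/√M_NO)
= (3.07/√131.29) / (3.07/√131.29 + 3.21/√30.01) = 0.2679/(0.2679 + 0.5860) = 0.314.

0.314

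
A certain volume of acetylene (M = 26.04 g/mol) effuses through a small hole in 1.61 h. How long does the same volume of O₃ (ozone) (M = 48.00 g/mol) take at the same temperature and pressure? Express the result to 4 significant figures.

2.186 h

Since effusion rate ∝ 1/√M, t_O₃/t_C₂H₂ = √(M_O₃/M_C₂H₂) = √(48.00/26.04) = √1.843 = 1.358.
So the time for O₃ is 1.61 × 1.358 = 2.186 h.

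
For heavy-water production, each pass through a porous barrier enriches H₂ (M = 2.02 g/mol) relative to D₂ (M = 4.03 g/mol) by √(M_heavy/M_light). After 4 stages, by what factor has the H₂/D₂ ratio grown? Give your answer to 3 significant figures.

3.98

After 4 stages the ratio has grown by (√(4.03/2.02))^4 = (4.03/2.02)^(4/2).
= 1.99505^2 = 3.98.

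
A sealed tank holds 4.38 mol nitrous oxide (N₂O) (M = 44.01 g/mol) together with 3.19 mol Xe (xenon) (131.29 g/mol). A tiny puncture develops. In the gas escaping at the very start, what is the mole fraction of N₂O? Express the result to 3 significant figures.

The effusion rate of species i is ∝ p_i/√M_i ∝ n_i/√M_i.
Mole fraction of N₂O in the effusate = (n_N₂O/√M_N₂O) / (n_N₂O/√M_N₂O + n_Xe/√M_Xe)
= (4.38/√44.01) / (4.38/√44.01 + 3.19/√131.29) = 0.6602/(0.6602 + 0.2784) = 0.703.

0.703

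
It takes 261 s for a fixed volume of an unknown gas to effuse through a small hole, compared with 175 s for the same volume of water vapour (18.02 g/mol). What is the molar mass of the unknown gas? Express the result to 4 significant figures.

40.08 g/mol

Using Graham's law: t_X/t_H₂O = √(M_X/M_H₂O).
261/175 = 1.491 = √(M_X/18.02)
M_X = 18.02 × 1.491² = 18.02 × 2.224 = 40.08 g/mol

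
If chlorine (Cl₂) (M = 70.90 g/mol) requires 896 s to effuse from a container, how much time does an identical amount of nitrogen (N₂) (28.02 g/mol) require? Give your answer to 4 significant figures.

563.3 s

Since effusion rate ∝ 1/√M, t_N₂/t_Cl₂ = √(M_N₂/M_Cl₂) = √(28.02/70.90) = √0.3952 = 0.6287.
So the time for N₂ is 896 × 0.6287 = 563.3 s.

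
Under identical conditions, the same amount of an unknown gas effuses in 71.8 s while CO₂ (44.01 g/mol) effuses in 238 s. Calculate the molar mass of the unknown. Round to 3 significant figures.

4.01 g/mol

From Graham's law, t_X/t_CO₂ = √(M_X/M_CO₂).
71.8/238 = 0.3017 = √(M_X/44.01)
M_X = 44.01 × 0.3017² = 44.01 × 0.09101 = 4.01 g/mol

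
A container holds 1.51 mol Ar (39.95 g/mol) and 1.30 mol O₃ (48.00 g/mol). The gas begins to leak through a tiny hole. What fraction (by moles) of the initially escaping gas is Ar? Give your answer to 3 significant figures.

0.560

The effusion rate of species i is ∝ p_i/√M_i ∝ n_i/√M_i.
x_Ar(eff) = (n_Ar/√M_Ar) / (n_Ar/√M_Ar + n_O₃/√M_O₃)
= (1.51/√39.95) / (1.51/√39.95 + 1.30/√48.00) = 0.2389/(0.2389 + 0.1876) = 0.560.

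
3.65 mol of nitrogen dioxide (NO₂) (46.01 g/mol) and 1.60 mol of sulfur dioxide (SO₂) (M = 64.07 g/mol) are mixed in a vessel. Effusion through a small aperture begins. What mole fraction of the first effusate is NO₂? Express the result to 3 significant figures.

Each component's effusion rate ∝ (its partial pressure)·(1/√M) ∝ n_i/√M_i.
x_NO₂(eff) = (n_NO₂/√M_NO₂) / (n_NO₂/√M_NO₂ + n_SO₂/√M_SO₂)
= (3.65/√46.01) / (3.65/√46.01 + 1.60/√64.07) = 0.5381/(0.5381 + 0.1999) = 0.729.

0.729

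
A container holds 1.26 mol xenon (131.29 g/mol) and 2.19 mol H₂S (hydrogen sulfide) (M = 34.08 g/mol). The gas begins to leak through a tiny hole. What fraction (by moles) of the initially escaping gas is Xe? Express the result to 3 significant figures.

The effusion rate of species i is ∝ p_i/√M_i ∝ n_i/√M_i.
So x_Xe in the escaping gas = (n_Xe/√M_Xe) / Σ(n_i/√M_i)
= (1.26/√131.29) / (1.26/√131.29 + 2.19/√34.08) = 0.1100/(0.1100 + 0.3751) = 0.227.

0.227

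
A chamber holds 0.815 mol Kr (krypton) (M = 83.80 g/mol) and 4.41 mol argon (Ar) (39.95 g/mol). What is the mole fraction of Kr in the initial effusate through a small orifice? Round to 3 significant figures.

0.113

Effusion rate of each component ∝ n_i/√M_i (partial pressure × 1/√M).
x_Kr(eff) = (n_Kr/√M_Kr) / (n_Kr/√M_Kr + n_Ar/√M_Ar)
= (0.815/√83.80) / (0.815/√83.80 + 4.41/√39.95) = 0.08903/(0.08903 + 0.6977) = 0.113.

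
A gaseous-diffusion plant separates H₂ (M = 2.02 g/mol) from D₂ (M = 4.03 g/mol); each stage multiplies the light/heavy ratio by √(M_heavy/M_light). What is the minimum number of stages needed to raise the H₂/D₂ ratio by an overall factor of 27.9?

10

Single-stage factor α = √(4.03/2.02), so ln α = ½ ln(1.99505) = 0.3453.
Need α^N ≥ 27.9 ⇒ N ≥ ln(27.9) / ln α = 3.329 / 0.3453 = 9.64.
So at least 10 stages are needed.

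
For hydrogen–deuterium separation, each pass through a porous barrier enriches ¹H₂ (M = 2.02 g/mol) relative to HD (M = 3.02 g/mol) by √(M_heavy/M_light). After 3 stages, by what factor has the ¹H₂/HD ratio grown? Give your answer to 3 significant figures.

Overall factor = α^3 with α = √(3.02/2.02), i.e. (3.02/2.02)^(3/2).
= 1.49505^(3/2) = 1.83.

1.83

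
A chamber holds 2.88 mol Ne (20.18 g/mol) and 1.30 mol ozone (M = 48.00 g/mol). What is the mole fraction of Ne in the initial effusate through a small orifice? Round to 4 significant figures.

Each component's effusion rate ∝ (its partial pressure)·(1/√M) ∝ n_i/√M_i.
x_Ne(eff) = (n_Ne/√M_Ne) / (n_Ne/√M_Ne + n_O₃/√M_O₃)
= (2.88/√20.18) / (2.88/√20.18 + 1.30/√48.00) = 0.6411/(0.6411 + 0.1876) = 0.7736.

0.7736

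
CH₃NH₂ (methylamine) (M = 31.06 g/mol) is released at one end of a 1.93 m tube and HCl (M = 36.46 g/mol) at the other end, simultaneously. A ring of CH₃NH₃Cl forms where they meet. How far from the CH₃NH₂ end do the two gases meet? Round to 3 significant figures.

The fronts meet when d_CH₃NH₂ + d_HCl = L with d_CH₃NH₂/d_HCl = √(M_HCl/M_CH₃NH₂) (Graham's law). Here √(M_HCl/M_CH₃NH₂) = √(36.46/31.06) = 1.083.
With d_CH₃NH₂ + d_HCl = 1.93 m, d_HCl = 1.93/(1 + 1.083) = 0.9263 m.
d_CH₃NH₂ = 1.93 − 0.9263 = 1.00 m.

1.00 m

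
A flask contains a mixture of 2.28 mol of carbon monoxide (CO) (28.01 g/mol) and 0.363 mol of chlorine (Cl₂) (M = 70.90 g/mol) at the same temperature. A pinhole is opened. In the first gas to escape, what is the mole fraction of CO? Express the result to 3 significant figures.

0.909

Effusion rate of each component ∝ n_i/√M_i (partial pressure × 1/√M).
Mole fraction of CO in the effusate = (n_CO/√M_CO) / (n_CO/√M_CO + n_Cl₂/√M_Cl₂)
= (2.28/√28.01) / (2.28/√28.01 + 0.363/√70.90) = 0.4308/(0.4308 + 0.04311) = 0.909.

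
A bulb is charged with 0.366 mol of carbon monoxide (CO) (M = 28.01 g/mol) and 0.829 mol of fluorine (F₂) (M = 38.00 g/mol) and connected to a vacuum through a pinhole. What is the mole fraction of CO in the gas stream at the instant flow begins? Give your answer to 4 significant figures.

0.3396

Each component's effusion rate ∝ (its partial pressure)·(1/√M) ∝ n_i/√M_i.
x_CO(eff) = (n_CO/√M_CO) / (n_CO/√M_CO + n_F₂/√M_F₂)
= (0.366/√28.01) / (0.366/√28.01 + 0.829/√38.00) = 0.06916/(0.06916 + 0.1345) = 0.3396.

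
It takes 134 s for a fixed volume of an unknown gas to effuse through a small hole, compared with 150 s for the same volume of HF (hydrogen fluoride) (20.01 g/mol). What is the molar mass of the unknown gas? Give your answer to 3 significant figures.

16.0 g/mol

From Graham's law, t_X/t_HF = √(M_X/M_HF).
134/150 = 0.8933 = √(M_X/20.01)
M_X = 20.01 × 0.8933² = 20.01 × 0.7980 = 16.0 g/mol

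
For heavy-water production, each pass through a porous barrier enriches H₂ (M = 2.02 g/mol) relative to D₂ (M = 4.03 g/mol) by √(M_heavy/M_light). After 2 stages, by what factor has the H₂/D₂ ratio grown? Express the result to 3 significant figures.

Overall factor = α^2 with α = √(4.03/2.02), i.e. (4.03/2.02)^(2/2).
= 1.99505^1 = 2.00.

2.00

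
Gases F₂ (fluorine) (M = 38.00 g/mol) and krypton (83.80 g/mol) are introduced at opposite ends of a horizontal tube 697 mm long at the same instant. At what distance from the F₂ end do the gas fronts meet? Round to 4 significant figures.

416.5 mm

In equal time, each gas travels a distance ∝ its rate ∝ 1/√M, so d_F₂/d_Kr = √(M_Kr/M_F₂) = √(83.80/38.00) = 1.485.
With d_F₂ + d_Kr = 697 mm, d_Kr = 697/(1 + 1.485) = 280.5 mm.
d_F₂ = 697 − 280.5 = 416.5 mm.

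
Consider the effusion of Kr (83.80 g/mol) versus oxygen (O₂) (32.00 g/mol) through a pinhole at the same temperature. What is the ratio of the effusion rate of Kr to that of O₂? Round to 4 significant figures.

0.6179

From Graham's law, rate_Kr/rate_O₂ = √(M_O₂/M_Kr) = √(32.00/83.80) = √0.3819 = 0.6179.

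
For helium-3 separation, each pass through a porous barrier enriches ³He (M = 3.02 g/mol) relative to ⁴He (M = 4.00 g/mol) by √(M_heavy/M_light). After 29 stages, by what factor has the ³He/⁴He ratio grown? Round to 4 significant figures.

After 29 stages the ratio has grown by (√(4.00/3.02))^29 = (4.00/3.02)^(29/2).
= 1.32450^(29/2) = 58.85.

58.85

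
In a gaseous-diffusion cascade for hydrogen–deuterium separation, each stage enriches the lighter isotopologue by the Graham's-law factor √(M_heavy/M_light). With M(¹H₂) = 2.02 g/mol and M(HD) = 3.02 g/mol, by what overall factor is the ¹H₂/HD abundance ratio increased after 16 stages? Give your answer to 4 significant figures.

24.96

Each stage multiplies the ratio by α = √(3.02/2.02), so after 16 stages the overall factor is α^16 = (3.02/2.02)^(16/2).
= 1.49505^8 = 24.96.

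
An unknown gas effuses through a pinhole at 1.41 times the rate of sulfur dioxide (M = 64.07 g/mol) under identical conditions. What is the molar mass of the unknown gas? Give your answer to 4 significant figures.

From Graham's law, rate_X/rate_SO₂ = √(M_SO₂/M_X).
1.41 = √(64.07/M_X)
M_X = 64.07 / 1.41² = 64.07 / 1.988 = 32.23 g/mol

32.23 g/mol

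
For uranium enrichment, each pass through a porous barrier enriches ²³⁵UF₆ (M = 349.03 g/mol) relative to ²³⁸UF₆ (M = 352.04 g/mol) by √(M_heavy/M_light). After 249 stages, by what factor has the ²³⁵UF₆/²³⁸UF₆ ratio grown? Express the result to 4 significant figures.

2.913

The single-stage factor is √(M_heavy/M_light), so 249 stages give [√(352.04/349.03)]^249 = (352.04/349.03)^(249/2).
= 1.00862^(249/2) = 2.913.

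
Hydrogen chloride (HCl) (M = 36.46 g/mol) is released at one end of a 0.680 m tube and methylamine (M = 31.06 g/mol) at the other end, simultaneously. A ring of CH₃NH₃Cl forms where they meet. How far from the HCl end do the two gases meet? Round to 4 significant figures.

0.3264 m

The fronts meet when d_HCl + d_CH₃NH₂ = L with d_HCl/d_CH₃NH₂ = √(M_CH₃NH₂/M_HCl) (Graham's law). Here √(M_CH₃NH₂/M_HCl) = √(31.06/36.46) = 0.9230.
With d_HCl + d_CH₃NH₂ = 0.680 m, d_CH₃NH₂ = 0.680/(1 + 0.9230) = 0.3536 m.
d_HCl = 0.680 − 0.3536 = 0.3264 m.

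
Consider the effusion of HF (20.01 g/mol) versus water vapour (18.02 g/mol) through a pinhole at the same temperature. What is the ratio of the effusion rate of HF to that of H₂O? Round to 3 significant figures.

Since effusion rate ∝ 1/√M, rate_HF/rate_H₂O = √(M_H₂O/M_HF) = √(18.02/20.01) = √0.9005 = 0.949.

0.949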